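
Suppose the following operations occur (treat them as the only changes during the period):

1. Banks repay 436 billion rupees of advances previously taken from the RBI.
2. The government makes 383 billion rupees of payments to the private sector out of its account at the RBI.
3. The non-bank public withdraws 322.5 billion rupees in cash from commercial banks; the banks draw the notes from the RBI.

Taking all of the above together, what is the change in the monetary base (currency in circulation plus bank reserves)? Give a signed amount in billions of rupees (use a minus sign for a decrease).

RBI balance sheet:
  Assets:      Loans to banks −436B
  Liabilities: Bank reserves −375.5B, Currency in circulation +322.5B, Government deposits −383B
Commercial banking system:
  Assets:      Reserves at CB −375.5B
  Liabilities: Checkable deposits +60.5B, Borrowings from CB −436B
Monetary base = currency + reserves: +322.5B + (−375.5B) = -53 billion.

-53 billion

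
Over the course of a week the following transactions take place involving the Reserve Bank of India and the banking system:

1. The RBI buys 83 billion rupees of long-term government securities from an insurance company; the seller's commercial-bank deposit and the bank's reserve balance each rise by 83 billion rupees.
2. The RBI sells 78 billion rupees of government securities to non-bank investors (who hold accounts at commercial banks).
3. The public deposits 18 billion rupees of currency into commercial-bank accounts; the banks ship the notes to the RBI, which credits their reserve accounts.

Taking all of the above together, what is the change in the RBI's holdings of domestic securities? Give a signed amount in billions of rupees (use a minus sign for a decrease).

+5 billion

RBI balance sheet:
  Assets:      Securities +5B
  Liabilities: Bank reserves +23B, Currency in circulation −18B
So the change in the RBI's holdings of domestic securities is +5 billion.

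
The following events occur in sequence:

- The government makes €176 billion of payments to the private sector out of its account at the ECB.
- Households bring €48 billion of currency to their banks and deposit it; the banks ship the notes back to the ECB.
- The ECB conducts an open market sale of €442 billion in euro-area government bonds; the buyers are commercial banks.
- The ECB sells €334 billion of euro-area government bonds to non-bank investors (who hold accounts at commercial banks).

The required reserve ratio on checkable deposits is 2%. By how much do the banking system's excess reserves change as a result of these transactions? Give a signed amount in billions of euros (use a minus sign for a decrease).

-€549.8 billion

Government spending €176 billion: reserves +€176B, deposits +€176B.
Currency deposit €48 billion: reserves +€48B, deposits +€48B.
OMO sale (to banks) €442 billion: reserves −€442B, deposits 0.
Asset sale (to non-banks) €334 billion: reserves −€334B, deposits −€334B.
Totals: Δreserves = −€552B, Δdeposits = −€110B.
Δrequired reserves = 2% × −€110B = −€2.2B.
Δexcess reserves = Δreserves − Δrequired = −€552B − (−€2.2B) = -€549.8 billion.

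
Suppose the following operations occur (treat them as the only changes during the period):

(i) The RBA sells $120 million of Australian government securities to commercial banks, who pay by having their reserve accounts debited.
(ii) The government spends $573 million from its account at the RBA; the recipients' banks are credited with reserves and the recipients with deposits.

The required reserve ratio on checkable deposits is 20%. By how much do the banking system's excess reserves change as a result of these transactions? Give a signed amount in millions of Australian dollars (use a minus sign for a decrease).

+$338.4 million

OMO sale (to banks) $120 million: reserves −$120M, deposits 0.
Government spending $573 million: reserves +$573M, deposits +$573M.
Totals: Δreserves = +$453M, Δdeposits = +$573M.
Δrequired reserves = 20% × +$573M = +$114.6M.
Δexcess reserves = Δreserves − Δrequired = +$453M − (+$114.6M) = +$338.4 million.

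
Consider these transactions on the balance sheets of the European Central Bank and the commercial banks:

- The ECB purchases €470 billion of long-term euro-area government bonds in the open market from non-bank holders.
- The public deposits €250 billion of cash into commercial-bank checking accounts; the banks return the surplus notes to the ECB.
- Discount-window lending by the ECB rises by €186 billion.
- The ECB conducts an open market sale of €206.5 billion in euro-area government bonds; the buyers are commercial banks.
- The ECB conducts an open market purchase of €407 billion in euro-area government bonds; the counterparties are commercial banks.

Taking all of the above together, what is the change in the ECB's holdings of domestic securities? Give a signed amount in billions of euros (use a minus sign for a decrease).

+€670.5 billion

ECB balance sheet:
  Assets:      Securities +€670.5B, Loans to banks +€186B
  Liabilities: Bank reserves +€1106.5B, Currency in circulation −€250B
So the change in the ECB's holdings of domestic securities is +€670.5 billion.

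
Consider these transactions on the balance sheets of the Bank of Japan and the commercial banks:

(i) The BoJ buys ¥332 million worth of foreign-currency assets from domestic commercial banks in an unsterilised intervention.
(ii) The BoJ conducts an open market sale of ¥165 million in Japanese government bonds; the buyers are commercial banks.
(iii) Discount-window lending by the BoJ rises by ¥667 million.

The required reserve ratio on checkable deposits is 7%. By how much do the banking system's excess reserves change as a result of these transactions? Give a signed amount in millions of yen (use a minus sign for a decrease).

FX purchase ¥332 million: reserves +¥332M, deposits 0.
OMO sale (to banks) ¥165 million: reserves −¥165M, deposits 0.
Discount-window loan ¥667 million: reserves +¥667M, deposits 0.
Totals: Δreserves = +¥834M, Δdeposits = 0.
Δrequired reserves = 7% × 0 = 0.
Δexcess reserves = Δreserves − Δrequired = +¥834M − (0) = +¥834 million.

+¥834 million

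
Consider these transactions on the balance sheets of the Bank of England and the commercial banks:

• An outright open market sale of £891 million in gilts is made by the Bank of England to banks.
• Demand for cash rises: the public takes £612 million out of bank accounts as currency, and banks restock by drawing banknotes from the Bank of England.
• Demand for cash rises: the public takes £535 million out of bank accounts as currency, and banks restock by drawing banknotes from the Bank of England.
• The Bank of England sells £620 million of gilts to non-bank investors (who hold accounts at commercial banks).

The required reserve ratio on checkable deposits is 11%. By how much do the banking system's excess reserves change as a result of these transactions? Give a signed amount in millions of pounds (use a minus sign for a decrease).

-£2463.63 million

OMO sale (to banks) £891 million: reserves −£891M, deposits 0.
Currency withdrawal £612 million: reserves −£612M, deposits −£612M.
Currency withdrawal £535 million: reserves −£535M, deposits −£535M.
Asset sale (to non-banks) £620 million: reserves −£620M, deposits −£620M.
Totals: Δreserves = −£2658M, Δdeposits = −£1767M.
Δrequired reserves = 11% × −£1767M = −£194.37M.
Δexcess reserves = Δreserves − Δrequired = −£2658M − (−£194.37M) = -£2463.63 million.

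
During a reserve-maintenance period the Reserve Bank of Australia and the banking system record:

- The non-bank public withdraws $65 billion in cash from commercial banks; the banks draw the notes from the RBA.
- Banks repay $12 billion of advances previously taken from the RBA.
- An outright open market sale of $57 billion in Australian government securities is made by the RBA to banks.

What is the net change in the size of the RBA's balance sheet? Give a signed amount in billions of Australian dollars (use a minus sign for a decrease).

-$69 billion

RBA balance sheet:
  Assets:      Securities −$57B, Loans to banks −$12B
  Liabilities: Bank reserves −$134B, Currency in circulation +$65B
Commercial banking system:
  Assets:      Reserves at CB −$134B, Securities +$57B
  Liabilities: Checkable deposits −$65B, Borrowings from CB −$12B
Change in total RBA assets = -$69 billion.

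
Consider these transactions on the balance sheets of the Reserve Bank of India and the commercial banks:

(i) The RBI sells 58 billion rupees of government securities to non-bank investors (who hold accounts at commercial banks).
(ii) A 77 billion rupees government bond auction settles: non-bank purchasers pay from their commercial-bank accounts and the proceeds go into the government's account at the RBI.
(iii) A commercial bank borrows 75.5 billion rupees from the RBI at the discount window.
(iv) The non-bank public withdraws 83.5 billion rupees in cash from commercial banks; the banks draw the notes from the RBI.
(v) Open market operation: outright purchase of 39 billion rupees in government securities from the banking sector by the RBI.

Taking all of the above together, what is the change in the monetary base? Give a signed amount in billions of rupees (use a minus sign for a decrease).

RBI balance sheet:
  Assets:      Securities −19B, Loans to banks +75.5B
  Liabilities: Bank reserves −104B, Currency in circulation +83.5B, Government deposits +77B
Commercial banking system:
  Assets:      Reserves at CB −104B, Securities −39B
  Liabilities: Checkable deposits −218.5B, Borrowings from CB +75.5B
Monetary base = currency + reserves: +83.5B + (−104B) = -20.5 billion.

-20.5 billion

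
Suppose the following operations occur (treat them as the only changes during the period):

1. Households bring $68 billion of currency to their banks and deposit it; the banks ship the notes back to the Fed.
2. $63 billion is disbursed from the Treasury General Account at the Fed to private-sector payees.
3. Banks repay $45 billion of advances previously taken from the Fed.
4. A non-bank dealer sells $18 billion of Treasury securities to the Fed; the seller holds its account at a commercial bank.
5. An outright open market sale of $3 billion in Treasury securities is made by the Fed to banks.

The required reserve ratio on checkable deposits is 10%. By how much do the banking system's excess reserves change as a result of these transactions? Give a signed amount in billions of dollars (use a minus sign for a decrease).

Currency deposit $68 billion: reserves +$68B, deposits +$68B.
Government spending $63 billion: reserves +$63B, deposits +$63B.
Discount-window repayment $45 billion: reserves −$45B, deposits 0.
Asset purchase (from non-banks) $18 billion: reserves +$18B, deposits +$18B.
OMO sale (to banks) $3 billion: reserves −$3B, deposits 0.
Totals: Δreserves = +$101B, Δdeposits = +$149B.
Δrequired reserves = 10% × +$149B = +$14.9B.
Δexcess reserves = Δreserves − Δrequired = +$101B − (+$14.9B) = +$86.1 billion.

+$86.1 billion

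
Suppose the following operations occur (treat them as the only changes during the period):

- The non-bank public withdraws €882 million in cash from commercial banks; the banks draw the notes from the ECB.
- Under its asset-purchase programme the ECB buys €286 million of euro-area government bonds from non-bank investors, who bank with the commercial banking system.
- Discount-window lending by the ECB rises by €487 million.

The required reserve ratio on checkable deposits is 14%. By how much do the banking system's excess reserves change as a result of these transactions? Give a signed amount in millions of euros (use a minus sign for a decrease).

-€25.56 million

Currency withdrawal €882 million: reserves −€882M, deposits −€882M.
Asset purchase (from non-banks) €286 million: reserves +€286M, deposits +€286M.
Discount-window loan €487 million: reserves +€487M, deposits 0.
Totals: Δreserves = −€109M, Δdeposits = −€596M.
Δrequired reserves = 14% × −€596M = −€83.44M.
Δexcess reserves = Δreserves − Δrequired = −€109M − (−€83.44M) = -€25.56 million.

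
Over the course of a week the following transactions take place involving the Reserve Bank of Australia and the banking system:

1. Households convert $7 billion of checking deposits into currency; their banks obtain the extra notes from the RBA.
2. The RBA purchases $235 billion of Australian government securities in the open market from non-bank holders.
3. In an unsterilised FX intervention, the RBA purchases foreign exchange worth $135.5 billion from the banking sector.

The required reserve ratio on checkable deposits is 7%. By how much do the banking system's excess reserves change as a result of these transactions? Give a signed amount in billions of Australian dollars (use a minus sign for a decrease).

+$347.54 billion

Currency withdrawal $7 billion: reserves −$7B, deposits −$7B.
Asset purchase (from non-banks) $235 billion: reserves +$235B, deposits +$235B.
FX purchase $135.5 billion: reserves +$135.5B, deposits 0.
Totals: Δreserves = +$363.5B, Δdeposits = +$228B.
Δrequired reserves = 7% × +$228B = +$15.96B.
Δexcess reserves = Δreserves − Δrequired = +$363.5B − (+$15.96B) = +$347.54 billion.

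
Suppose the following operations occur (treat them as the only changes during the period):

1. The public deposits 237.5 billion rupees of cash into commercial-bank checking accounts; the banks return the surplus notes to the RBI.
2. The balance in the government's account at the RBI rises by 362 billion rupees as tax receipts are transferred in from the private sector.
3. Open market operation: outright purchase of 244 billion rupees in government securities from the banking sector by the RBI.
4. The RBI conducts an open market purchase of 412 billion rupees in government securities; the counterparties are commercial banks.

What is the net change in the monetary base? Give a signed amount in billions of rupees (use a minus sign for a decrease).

+294 billion

Currency deposit 237.5 billion rupees: just a shift between currency and reserves — both are base money → 0.
Government account inflow 362 billion rupees: reserves shift to a non-base liability → −362B.
OMO purchase (from banks) 244 billion rupees: RBI balance sheet expands → +244B.
OMO purchase (from banks) 412 billion rupees: RBI balance sheet expands → +412B.
Net: 0 − 362 + 244 + 412 = +294 billion.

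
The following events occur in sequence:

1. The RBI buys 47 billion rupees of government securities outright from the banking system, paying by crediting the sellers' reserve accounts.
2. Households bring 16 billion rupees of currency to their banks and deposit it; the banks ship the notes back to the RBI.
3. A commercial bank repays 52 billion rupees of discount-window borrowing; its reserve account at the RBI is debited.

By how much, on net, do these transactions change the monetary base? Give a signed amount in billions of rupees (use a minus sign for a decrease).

RBI balance sheet:
  Assets:      Securities +47B, Loans to banks −52B
  Liabilities: Bank reserves +11B, Currency in circulation −16B
Commercial banking system:
  Assets:      Reserves at CB +11B, Securities −47B
  Liabilities: Checkable deposits +16B, Borrowings from CB −52B
Monetary base = currency + reserves: −16B + (+11B) = -5 billion.

-5 billion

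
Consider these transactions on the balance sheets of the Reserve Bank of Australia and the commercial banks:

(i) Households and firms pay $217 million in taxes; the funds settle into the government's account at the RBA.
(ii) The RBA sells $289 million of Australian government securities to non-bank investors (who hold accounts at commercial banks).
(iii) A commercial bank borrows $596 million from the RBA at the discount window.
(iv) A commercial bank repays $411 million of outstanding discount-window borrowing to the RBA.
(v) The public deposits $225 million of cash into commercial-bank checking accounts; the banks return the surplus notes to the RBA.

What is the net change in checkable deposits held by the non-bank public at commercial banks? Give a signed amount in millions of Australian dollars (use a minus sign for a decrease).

-$281 million

Government account inflow $217 million: non-bank counterparties' bank balances fall → −$217M.
Asset sale (to non-banks) $289 million: non-bank counterparties' bank balances fall → −$289M.
Discount-window loan $596 million: the counterparty is a bank, so public deposits are unchanged → 0.
Discount-window repayment $411 million: the counterparty is a bank, so public deposits are unchanged → 0.
Currency deposit $225 million: non-bank counterparties' bank balances rise → +$225M.
Net: −217 − 289 + 0 + 0 + 225 = -$281 million.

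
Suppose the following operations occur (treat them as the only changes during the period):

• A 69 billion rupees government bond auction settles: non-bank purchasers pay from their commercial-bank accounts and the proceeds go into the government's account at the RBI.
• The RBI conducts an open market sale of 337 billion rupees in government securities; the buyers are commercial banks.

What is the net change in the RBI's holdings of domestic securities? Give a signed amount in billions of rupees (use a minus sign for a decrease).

Government account inflow 69 billion rupees: the RBI's securities portfolio is untouched → 0.
OMO sale (to banks) 337 billion rupees: securities removed from the RBI's portfolio → −337B.
Net: 0 − 337 = -337 billion.

-337 billion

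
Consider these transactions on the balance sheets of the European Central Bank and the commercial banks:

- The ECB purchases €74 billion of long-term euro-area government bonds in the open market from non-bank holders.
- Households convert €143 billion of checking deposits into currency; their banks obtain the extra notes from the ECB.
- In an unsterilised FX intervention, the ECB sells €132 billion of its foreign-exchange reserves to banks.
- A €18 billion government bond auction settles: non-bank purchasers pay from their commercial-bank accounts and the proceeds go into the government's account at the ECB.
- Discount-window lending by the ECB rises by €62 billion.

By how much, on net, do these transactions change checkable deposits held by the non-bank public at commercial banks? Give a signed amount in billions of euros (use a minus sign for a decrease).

ECB balance sheet:
  Assets:      Securities +€74B, Loans to banks +€62B, Foreign assets −€132B
  Liabilities: Bank reserves −€157B, Currency in circulation +€143B, Government deposits +€18B
Commercial banking system:
  Assets:      Reserves at CB −€157B, Foreign assets +€132B
  Liabilities: Checkable deposits −€87B, Borrowings from CB +€62B
So the change in checkable deposits held by the non-bank public at commercial banks is -€87 billion.

-€87 billion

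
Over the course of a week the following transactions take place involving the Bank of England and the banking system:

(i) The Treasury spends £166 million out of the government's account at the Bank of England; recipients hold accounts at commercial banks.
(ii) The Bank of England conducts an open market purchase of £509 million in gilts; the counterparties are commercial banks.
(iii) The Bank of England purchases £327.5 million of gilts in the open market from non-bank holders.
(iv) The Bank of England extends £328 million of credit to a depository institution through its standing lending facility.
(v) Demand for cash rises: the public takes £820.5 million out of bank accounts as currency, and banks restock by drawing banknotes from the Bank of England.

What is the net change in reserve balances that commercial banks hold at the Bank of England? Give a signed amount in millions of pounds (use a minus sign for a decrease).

+£510 million

Bank of England balance sheet:
  Assets:      Securities +£836.5M, Loans to banks +£328M
  Liabilities: Bank reserves +£510M, Currency in circulation +£820.5M, Government deposits −£166M
Commercial banking system:
  Assets:      Reserves at CB +£510M, Securities −£509M
  Liabilities: Checkable deposits −£327M, Borrowings from CB +£328M
So the change in reserve balances that commercial banks hold at the Bank of England is +£510 million.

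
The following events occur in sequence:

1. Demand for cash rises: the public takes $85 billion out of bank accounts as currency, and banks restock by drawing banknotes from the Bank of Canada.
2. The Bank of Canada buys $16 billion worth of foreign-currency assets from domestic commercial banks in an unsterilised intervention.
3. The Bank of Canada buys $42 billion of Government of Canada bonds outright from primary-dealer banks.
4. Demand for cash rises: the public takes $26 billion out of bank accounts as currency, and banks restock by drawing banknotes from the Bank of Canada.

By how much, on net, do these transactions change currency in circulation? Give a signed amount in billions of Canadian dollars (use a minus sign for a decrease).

Bank of Canada balance sheet:
  Assets:      Securities +$42B, Foreign assets +$16B
  Liabilities: Bank reserves −$53B, Currency in circulation +$111B
So the change in currency in circulation is +$111 billion.

+$111 billion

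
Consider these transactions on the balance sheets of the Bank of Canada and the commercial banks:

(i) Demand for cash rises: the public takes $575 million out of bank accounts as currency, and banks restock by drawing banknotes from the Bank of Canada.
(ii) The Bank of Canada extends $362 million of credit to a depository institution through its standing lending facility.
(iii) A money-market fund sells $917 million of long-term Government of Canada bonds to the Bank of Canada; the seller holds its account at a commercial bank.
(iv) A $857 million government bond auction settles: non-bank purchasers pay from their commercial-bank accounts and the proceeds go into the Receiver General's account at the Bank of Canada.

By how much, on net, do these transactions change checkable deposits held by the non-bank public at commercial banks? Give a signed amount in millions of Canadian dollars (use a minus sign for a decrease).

-$515 million

Bank of Canada balance sheet:
  Assets:      Securities +$917M, Loans to banks +$362M
  Liabilities: Bank reserves −$153M, Currency in circulation +$575M, Government deposits +$857M
Commercial banking system:
  Assets:      Reserves at CB −$153M
  Liabilities: Checkable deposits −$515M, Borrowings from CB +$362M
So the change in checkable deposits held by the non-bank public at commercial banks is -$515 million.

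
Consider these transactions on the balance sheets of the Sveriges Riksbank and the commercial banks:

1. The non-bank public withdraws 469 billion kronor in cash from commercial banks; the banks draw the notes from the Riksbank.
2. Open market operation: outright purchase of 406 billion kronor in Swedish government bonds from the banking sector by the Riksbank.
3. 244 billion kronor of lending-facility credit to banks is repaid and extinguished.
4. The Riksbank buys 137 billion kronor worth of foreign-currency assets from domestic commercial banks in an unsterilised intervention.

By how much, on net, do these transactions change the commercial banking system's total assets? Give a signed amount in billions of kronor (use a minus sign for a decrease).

-713 billion

Riksbank balance sheet:
  Assets:      Securities +406B, Loans to banks −244B, Foreign assets +137B
  Liabilities: Bank reserves −170B, Currency in circulation +469B
Commercial banking system:
  Assets:      Reserves at CB −170B, Securities −406B, Foreign assets −137B
  Liabilities: Checkable deposits −469B, Borrowings from CB −244B
Change in total bank assets = -713 billion.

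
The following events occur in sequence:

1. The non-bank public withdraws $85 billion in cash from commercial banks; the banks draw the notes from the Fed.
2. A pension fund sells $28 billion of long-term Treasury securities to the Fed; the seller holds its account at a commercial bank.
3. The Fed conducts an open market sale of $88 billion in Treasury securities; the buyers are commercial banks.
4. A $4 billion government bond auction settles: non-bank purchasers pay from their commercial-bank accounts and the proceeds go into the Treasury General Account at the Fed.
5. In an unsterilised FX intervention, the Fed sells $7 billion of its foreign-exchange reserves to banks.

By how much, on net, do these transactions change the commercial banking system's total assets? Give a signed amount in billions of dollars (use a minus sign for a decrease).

-$61 billion

Fed balance sheet:
  Assets:      Securities −$60B, Foreign assets −$7B
  Liabilities: Bank reserves −$156B, Currency in circulation +$85B, Government deposits +$4B
Commercial banking system:
  Assets:      Reserves at CB −$156B, Securities +$88B, Foreign assets +$7B
  Liabilities: Checkable deposits −$61B
Change in total bank assets = -$61 billion.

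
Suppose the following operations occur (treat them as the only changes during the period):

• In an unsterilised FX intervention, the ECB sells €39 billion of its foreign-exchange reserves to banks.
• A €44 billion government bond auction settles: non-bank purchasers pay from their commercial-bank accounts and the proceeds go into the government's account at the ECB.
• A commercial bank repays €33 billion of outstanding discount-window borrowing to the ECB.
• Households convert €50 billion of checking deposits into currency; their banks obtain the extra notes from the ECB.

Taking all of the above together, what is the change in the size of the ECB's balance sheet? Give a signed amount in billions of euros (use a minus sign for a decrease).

-€72 billion

ECB balance sheet:
  Assets:      Loans to banks −€33B, Foreign assets −€39B
  Liabilities: Bank reserves −€166B, Currency in circulation +€50B, Government deposits +€44B
Commercial banking system:
  Assets:      Reserves at CB −€166B, Foreign assets +€39B
  Liabilities: Checkable deposits −€94B, Borrowings from CB −€33B
Change in total ECB assets = -€72 billion.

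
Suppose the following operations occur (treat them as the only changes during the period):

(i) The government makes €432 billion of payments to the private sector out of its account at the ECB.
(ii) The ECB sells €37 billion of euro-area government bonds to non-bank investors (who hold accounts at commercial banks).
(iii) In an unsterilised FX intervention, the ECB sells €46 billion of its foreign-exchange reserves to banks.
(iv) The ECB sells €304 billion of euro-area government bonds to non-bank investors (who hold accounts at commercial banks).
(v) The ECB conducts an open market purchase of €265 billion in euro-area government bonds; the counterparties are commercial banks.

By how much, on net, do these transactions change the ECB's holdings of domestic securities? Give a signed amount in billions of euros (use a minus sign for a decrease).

Government spending €432 billion: the ECB's securities portfolio is untouched → 0.
Asset sale (to non-banks) €37 billion: securities removed from the ECB's portfolio → −€37B.
FX sale €46 billion: the ECB's securities portfolio is untouched → 0.
Asset sale (to non-banks) €304 billion: securities removed from the ECB's portfolio → −€304B.
OMO purchase (from banks) €265 billion: securities added to the ECB's portfolio → +€265B.
Net: 0 − 37 + 0 − 304 + 265 = -€76 billion.

-€76 billion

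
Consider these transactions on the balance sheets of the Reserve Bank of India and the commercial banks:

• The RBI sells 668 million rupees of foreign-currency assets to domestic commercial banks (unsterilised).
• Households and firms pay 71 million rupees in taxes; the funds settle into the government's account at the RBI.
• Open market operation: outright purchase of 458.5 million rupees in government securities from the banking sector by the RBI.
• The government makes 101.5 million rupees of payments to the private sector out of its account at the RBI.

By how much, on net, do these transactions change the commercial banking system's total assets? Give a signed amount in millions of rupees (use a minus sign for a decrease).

RBI balance sheet:
  Assets:      Securities +458.5M, Foreign assets −668M
  Liabilities: Bank reserves −179M, Government deposits −30.5M
Commercial banking system:
  Assets:      Reserves at CB −179M, Securities −458.5M, Foreign assets +668M
  Liabilities: Checkable deposits +30.5M
Change in total bank assets = +30.5 million.

+30.5 million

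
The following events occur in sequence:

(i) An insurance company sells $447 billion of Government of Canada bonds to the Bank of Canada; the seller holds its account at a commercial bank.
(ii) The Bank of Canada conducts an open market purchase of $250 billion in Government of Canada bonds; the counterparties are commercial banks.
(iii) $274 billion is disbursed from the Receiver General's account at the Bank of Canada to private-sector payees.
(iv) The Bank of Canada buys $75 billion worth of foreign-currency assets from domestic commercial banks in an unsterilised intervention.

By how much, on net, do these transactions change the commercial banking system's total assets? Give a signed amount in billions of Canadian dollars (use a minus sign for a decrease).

Asset purchase (from non-banks) $447 billion: bank balance sheets expand → +$447B.
OMO purchase (from banks) $250 billion: just an asset swap on bank balance sheets → 0.
Government spending $274 billion: bank balance sheets expand → +$274B.
FX purchase $75 billion: just an asset swap on bank balance sheets → 0.
Net: 447 + 0 + 274 + 0 = +$721 billion.

+$721 billion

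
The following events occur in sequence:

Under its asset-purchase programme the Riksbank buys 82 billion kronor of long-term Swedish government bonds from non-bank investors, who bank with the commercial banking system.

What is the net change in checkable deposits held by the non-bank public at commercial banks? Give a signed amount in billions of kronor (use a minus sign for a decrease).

+82 billion

Riksbank balance sheet:
  Assets:      Securities +82B
  Liabilities: Bank reserves +82B
Commercial banking system:
  Assets:      Reserves at CB +82B
  Liabilities: Checkable deposits +82B
So the change in checkable deposits held by the non-bank public at commercial banks is +82 billion.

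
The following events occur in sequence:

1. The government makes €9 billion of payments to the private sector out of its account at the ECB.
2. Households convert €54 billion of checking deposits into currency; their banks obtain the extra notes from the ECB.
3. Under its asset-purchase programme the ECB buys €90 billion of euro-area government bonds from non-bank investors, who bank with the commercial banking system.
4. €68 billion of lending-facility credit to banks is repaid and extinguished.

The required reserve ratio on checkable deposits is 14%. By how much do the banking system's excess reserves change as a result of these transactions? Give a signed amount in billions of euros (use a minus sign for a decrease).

-€29.3 billion

Government spending €9 billion: reserves +€9B, deposits +€9B.
Currency withdrawal €54 billion: reserves −€54B, deposits −€54B.
Asset purchase (from non-banks) €90 billion: reserves +€90B, deposits +€90B.
Discount-window repayment €68 billion: reserves −€68B, deposits 0.
Totals: Δreserves = −€23B, Δdeposits = +€45B.
Δrequired reserves = 14% × +€45B = +€6.3B.
Δexcess reserves = Δreserves − Δrequired = −€23B − (+€6.3B) = -€29.3 billion.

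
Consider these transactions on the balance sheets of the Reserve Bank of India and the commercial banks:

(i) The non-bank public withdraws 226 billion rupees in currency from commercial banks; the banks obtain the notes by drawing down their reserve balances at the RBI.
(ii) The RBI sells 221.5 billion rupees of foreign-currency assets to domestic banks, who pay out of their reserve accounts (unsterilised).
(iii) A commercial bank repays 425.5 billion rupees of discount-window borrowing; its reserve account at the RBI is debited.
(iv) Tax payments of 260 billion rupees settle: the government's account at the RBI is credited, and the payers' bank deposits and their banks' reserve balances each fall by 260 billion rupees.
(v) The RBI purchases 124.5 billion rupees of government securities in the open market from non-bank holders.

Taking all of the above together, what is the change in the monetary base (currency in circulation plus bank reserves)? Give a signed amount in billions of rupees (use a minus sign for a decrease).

Currency withdrawal 226 billion rupees: just a shift between currency and reserves — both are base money → 0.
FX sale 221.5 billion rupees: RBI balance sheet contracts → −221.5B.
Discount-window repayment 425.5 billion rupees: RBI balance sheet contracts → −425.5B.
Government account inflow 260 billion rupees: reserves shift to a non-base liability → −260B.
Asset purchase (from non-banks) 124.5 billion rupees: RBI balance sheet expands → +124.5B.
Net: 0 − 221.5 − 425.5 − 260 + 124.5 = -782.5 billion.

-782.5 billion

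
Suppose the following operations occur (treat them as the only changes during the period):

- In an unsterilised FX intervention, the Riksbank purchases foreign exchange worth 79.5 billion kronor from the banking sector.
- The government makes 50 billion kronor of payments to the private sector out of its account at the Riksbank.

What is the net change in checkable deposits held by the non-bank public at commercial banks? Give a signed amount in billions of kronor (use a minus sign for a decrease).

+50 billion

Riksbank balance sheet:
  Assets:      Foreign assets +79.5B
  Liabilities: Bank reserves +129.5B, Government deposits −50B
Commercial banking system:
  Assets:      Reserves at CB +129.5B, Foreign assets −79.5B
  Liabilities: Checkable deposits +50B
So the change in checkable deposits held by the non-bank public at commercial banks is +50 billion.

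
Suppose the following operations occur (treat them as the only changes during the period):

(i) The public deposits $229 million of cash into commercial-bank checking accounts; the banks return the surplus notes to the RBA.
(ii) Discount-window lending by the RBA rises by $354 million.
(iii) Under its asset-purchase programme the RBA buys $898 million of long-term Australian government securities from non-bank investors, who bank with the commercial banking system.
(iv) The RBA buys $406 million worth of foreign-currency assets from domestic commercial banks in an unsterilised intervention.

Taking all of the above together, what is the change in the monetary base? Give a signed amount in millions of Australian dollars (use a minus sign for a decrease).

RBA balance sheet:
  Assets:      Securities +$898M, Loans to banks +$354M, Foreign assets +$406M
  Liabilities: Bank reserves +$1887M, Currency in circulation −$229M
Commercial banking system:
  Assets:      Reserves at CB +$1887M, Foreign assets −$406M
  Liabilities: Checkable deposits +$1127M, Borrowings from CB +$354M
Monetary base = currency + reserves: −$229M + (+$1887M) = +$1658 million.

+$1658 million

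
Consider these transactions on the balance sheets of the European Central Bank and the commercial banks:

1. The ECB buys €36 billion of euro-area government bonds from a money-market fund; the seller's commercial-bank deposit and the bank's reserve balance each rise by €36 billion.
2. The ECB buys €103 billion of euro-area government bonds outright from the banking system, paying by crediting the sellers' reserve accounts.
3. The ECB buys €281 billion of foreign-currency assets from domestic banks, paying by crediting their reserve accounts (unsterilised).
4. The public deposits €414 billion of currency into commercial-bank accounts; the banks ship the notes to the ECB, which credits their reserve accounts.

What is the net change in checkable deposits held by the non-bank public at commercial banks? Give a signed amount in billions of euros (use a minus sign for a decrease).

Asset purchase (from non-banks) €36 billion: non-bank counterparties' bank balances rise → +€36B.
OMO purchase (from banks) €103 billion: the counterparty is a bank, so public deposits are unchanged → 0.
FX purchase €281 billion: the counterparty is a bank, so public deposits are unchanged → 0.
Currency deposit €414 billion: non-bank counterparties' bank balances rise → +€414B.
Net: 36 + 0 + 0 + 414 = +€450 billion.

+€450 billion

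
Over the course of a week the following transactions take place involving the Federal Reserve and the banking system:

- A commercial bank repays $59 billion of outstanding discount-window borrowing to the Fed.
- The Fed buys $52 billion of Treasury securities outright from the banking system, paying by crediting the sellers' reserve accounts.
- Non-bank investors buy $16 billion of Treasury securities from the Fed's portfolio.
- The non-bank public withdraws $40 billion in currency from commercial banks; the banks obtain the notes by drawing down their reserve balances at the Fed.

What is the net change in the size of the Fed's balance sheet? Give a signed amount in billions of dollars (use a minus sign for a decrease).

-$23 billion

Discount-window repayment $59 billion: a Fed asset is shed → −$59B.
OMO purchase (from banks) $52 billion: a Fed asset is acquired → +$52B.
Asset sale (to non-banks) $16 billion: a Fed asset is shed → −$16B.
Currency withdrawal $40 billion: only the composition of liabilities changes → 0.
Net: −59 + 52 − 16 + 0 = -$23 billion.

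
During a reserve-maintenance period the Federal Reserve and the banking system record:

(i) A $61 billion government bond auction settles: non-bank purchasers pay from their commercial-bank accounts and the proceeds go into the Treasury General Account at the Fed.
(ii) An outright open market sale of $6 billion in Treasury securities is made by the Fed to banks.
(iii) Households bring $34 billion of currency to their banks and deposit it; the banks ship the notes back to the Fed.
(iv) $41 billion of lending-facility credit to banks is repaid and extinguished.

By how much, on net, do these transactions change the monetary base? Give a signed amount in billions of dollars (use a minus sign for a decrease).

Government account inflow $61 billion: reserves shift to a non-base liability → −$61B.
OMO sale (to banks) $6 billion: Fed balance sheet contracts → −$6B.
Currency deposit $34 billion: just a shift between currency and reserves — both are base money → 0.
Discount-window repayment $41 billion: Fed balance sheet contracts → −$41B.
Net: −61 − 6 + 0 − 41 = -$108 billion.

-$108 billion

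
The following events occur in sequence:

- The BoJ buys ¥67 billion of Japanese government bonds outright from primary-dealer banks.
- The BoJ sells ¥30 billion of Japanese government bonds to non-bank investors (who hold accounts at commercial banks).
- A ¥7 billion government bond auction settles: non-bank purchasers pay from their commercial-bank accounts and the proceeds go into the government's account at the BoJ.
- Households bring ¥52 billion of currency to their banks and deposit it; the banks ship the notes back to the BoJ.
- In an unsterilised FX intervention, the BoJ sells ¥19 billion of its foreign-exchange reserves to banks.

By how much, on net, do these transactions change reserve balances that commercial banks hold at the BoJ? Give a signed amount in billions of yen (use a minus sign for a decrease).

BoJ balance sheet:
  Assets:      Securities +¥37B, Foreign assets −¥19B
  Liabilities: Bank reserves +¥63B, Currency in circulation −¥52B, Government deposits +¥7B
Commercial banking system:
  Assets:      Reserves at CB +¥63B, Securities −¥67B, Foreign assets +¥19B
  Liabilities: Checkable deposits +¥15B
So the change in reserve balances that commercial banks hold at the BoJ is +¥63 billion.

+¥63 billion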